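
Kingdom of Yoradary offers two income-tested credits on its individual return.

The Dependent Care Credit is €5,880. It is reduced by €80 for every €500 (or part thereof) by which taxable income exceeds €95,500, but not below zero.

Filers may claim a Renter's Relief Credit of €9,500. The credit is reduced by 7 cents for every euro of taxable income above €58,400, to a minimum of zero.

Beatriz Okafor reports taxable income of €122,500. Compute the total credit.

Dependent Care Credit: income exceeds €95,500 by €27,000, which is 54 full-or-partial €500 increments; reduction = 54 × €80 = €4,320, leaving €1,560.
Renter's Relief Credit: 7% of the €64,100 excess over €58,400 is €4,487; credit = €9,500 − €4,487 = €5,013.
Total: €1,560 + €5,013 = €6,573.

€6,573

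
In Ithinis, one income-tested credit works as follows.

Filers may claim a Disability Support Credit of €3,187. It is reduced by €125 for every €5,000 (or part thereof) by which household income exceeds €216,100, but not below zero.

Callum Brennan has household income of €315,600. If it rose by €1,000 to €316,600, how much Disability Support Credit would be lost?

At €315,600 — income exceeds €216,100 by €99,500, which is 20 full-or-partial €5,000 increments; reduction = 20 × €125 = €2,500, leaving €687.
At €316,600 — income exceeds €216,100 by €100,500, which is 21 full-or-partial €5,000 increments; reduction = 21 × €125 = €2,625, leaving €562.
Lost: €687 − €562 = €125.

€125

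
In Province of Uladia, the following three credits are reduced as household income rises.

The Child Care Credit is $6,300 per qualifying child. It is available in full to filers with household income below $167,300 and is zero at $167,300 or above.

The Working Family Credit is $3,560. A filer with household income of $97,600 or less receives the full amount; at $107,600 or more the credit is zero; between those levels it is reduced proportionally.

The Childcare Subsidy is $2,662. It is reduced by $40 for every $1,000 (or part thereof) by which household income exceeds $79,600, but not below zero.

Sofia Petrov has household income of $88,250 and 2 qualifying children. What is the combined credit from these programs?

Child Care Credit: base = 2 × $6,300 = $12,600. $88,250 is below the $167,300 cutoff, so the full $12,600 applies.
Working Family Credit: $88,250 is at or below the $97,600 threshold, so the full $3,560 applies.
Childcare Subsidy: income exceeds $79,600 by $8,650, which is 9 full-or-partial $1,000 increments; reduction = 9 × $40 = $360, leaving $2,302.
Total: $12,600 + $3,560 + $2,302 = $18,462.

$18,462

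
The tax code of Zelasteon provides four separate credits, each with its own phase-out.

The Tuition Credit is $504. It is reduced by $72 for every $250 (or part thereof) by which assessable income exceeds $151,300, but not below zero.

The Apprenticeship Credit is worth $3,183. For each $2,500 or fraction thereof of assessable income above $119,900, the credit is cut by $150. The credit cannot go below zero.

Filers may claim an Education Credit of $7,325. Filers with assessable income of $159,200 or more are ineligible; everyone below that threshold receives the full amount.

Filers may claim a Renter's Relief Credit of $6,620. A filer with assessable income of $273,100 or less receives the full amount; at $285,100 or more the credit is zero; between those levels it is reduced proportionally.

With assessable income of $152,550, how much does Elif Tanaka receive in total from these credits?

Tuition Credit: income exceeds $151,300 by $1,250, which is 5 full-or-partial $250 increments; reduction = 5 × $72 = $360, leaving $144.
Apprenticeship Credit: income exceeds $119,900 by $32,650, which is 14 full-or-partial $2,500 increments; reduction = 14 × $150 = $2,100, leaving $1,083.
Education Credit: $152,550 is below the $159,200 cutoff, so the full $7,325 applies.
Renter's Relief Credit: $152,550 is at or below the $273,100 threshold, so the full $6,620 applies.
Total: $144 + $1,083 + $7,325 + $6,620 = $15,172.

$15,172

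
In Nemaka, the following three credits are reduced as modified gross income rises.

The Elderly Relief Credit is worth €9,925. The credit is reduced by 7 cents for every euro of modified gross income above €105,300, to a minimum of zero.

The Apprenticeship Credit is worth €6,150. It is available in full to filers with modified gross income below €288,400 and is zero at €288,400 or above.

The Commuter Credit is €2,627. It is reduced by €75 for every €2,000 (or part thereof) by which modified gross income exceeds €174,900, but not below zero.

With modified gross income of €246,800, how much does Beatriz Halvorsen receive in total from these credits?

€6,170

Elderly Relief Credit: 7% of the €141,500 excess over €105,300 is €9,905; credit = €9,925 − €9,905 = €20.
Apprenticeship Credit: €246,800 is below the €288,400 cutoff, so the full €6,150 applies.
Commuter Credit: income exceeds €174,900 by €71,900 → 36 increments × €75 = €2,700 ≥ base, so the credit is €0.
Total: €20 + €6,150 + €0 = €6,170.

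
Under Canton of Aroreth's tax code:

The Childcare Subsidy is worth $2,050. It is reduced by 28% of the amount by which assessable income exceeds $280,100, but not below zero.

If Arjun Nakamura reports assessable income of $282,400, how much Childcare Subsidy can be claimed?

Childcare Subsidy: 28% of the $2,300 excess over $280,100 is $644; credit = $2,050 − $644 = $1,406.

$1,406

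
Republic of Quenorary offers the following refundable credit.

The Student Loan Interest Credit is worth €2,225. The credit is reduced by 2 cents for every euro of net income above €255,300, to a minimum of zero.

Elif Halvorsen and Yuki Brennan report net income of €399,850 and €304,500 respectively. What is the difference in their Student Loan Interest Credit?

Elif (€399,850): Student Loan Interest Credit: 2% of the €144,550 excess over €255,300 is €2,891 ≥ base, so the credit is €0.
Yuki (€304,500): Student Loan Interest Credit: 2% of the €49,200 excess over €255,300 is €984; credit = €2,225 − €984 = €1,241.
Difference: |€0 − €1,241| = €1,241.

€1,241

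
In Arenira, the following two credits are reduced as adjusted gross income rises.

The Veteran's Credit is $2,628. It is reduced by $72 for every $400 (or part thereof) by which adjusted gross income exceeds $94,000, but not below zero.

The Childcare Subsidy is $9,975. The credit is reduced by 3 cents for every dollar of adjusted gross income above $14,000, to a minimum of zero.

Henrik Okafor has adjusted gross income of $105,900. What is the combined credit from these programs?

Veteran's Credit: income exceeds $94,000 by $11,900, which is 30 full-or-partial $400 increments; reduction = 30 × $72 = $2,160, leaving $468.
Childcare Subsidy: 3% of the $91,900 excess over $14,000 is $2,757; credit = $9,975 − $2,757 = $7,218.
Total: $468 + $7,218 = $7,686.

$7,686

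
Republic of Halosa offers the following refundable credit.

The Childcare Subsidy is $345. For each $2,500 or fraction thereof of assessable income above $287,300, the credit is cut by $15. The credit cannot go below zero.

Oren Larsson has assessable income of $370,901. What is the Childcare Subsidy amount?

$0

Childcare Subsidy: income exceeds $287,300 by $83,601 → 34 increments × $15 = $510 ≥ base, so the credit is $0.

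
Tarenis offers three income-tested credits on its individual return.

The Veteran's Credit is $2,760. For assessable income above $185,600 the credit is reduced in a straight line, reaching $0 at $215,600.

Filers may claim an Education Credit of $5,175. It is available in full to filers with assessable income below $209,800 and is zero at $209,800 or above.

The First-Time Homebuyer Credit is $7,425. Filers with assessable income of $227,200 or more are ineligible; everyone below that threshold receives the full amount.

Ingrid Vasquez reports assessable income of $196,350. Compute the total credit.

Veteran's Credit: $196,350 is $10,750 into a $30,000 phase-out range, leaving 19,250/30,000 of the credit: $2,760 × 19,250/30,000 = $1,771.
Education Credit: $196,350 is below the $209,800 cutoff, so the full $5,175 applies.
First-Time Homebuyer Credit: $196,350 is below the $227,200 cutoff, so the full $7,425 applies.
Total: $1,771 + $5,175 + $7,425 = $14,371.

$14,371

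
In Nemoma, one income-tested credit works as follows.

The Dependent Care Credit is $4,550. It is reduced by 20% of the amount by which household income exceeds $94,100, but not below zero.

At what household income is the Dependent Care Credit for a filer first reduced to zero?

The credit falls by 20% of each dollar above $94,100, so it reaches zero when the excess is $4,550 / 20% = $22,750: income = $94,100 + $22,750 = $116,850.

$116,850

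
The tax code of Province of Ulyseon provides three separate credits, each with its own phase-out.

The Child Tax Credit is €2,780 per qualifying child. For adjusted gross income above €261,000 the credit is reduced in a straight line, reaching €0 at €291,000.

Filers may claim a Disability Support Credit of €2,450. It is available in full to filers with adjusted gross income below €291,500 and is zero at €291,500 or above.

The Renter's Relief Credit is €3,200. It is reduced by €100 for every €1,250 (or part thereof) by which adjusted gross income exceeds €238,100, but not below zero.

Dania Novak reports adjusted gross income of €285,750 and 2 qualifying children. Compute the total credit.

€3,423

Child Tax Credit: base = 2 × €2,780 = €5,560. €285,750 is €24,750 into a €30,000 phase-out range, leaving 5,250/30,000 of the credit: €5,560 × 5,250/30,000 = €973.
Disability Support Credit: €285,750 is below the €291,500 cutoff, so the full €2,450 applies.
Renter's Relief Credit: income exceeds €238,100 by €47,650 → 39 increments × €100 = €3,900 ≥ base, so the credit is €0.
Total: €973 + €2,450 + €0 = €3,423.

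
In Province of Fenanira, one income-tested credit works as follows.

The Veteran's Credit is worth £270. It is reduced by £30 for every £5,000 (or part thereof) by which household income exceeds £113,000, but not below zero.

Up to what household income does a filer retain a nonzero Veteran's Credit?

After 8 increments the reduction is 8 × £30 = £240, leaving £30; one more increment wipes it out. Increment 8 ends at excess 8 × £5,000 = £40,000, so the highest qualifying income is £113,000 + £40,000 = £153,000.

£153,000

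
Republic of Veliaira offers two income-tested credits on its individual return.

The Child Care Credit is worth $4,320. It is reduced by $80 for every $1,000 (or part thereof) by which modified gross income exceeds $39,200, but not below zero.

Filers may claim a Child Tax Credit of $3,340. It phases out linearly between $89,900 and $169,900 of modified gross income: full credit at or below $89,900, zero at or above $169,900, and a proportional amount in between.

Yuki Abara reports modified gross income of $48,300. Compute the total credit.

$6,860

Child Care Credit: income exceeds $39,200 by $9,100, which is 10 full-or-partial $1,000 increments; reduction = 10 × $80 = $800, leaving $3,520.
Child Tax Credit: $48,300 is at or below the $89,900 threshold, so the full $3,340 applies.
Total: $3,520 + $3,340 = $6,860.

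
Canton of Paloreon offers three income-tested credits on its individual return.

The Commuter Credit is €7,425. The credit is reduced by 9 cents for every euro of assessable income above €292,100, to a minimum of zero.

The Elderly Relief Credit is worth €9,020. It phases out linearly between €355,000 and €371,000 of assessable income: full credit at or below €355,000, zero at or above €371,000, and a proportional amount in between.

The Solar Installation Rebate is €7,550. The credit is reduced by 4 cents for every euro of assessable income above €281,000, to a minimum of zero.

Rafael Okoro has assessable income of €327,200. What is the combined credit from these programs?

€18,988

Commuter Credit: 9% of the €35,100 excess over €292,100 is €3,159; credit = €7,425 − €3,159 = €4,266.
Elderly Relief Credit: €327,200 is at or below the €355,000 threshold, so the full €9,020 applies.
Solar Installation Rebate: 4% of the €46,200 excess over €281,000 is €1,848; credit = €7,550 − €1,848 = €5,702.
Total: €4,266 + €9,020 + €5,702 = €18,988.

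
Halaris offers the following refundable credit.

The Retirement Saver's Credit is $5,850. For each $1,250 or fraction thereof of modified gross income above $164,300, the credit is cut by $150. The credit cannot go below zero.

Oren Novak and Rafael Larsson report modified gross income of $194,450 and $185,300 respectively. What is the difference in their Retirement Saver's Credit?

Oren ($194,450): Retirement Saver's Credit: income exceeds $164,300 by $30,150, which is 25 full-or-partial $1,250 increments; reduction = 25 × $150 = $3,750, leaving $2,100.
Rafael ($185,300): Retirement Saver's Credit: income exceeds $164,300 by $21,000, which is 17 full-or-partial $1,250 increments; reduction = 17 × $150 = $2,550, leaving $3,300.
Difference: |$2,100 − $3,300| = $1,200.

$1,200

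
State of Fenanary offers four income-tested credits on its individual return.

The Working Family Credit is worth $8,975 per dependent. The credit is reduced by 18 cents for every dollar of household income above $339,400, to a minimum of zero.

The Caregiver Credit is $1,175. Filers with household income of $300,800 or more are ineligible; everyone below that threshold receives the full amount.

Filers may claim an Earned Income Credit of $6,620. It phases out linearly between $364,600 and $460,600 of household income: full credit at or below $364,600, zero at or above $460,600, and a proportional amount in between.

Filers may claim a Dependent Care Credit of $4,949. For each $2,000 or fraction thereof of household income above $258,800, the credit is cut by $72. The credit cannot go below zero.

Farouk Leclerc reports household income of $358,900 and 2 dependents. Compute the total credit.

Working Family Credit: base = 2 × $8,975 = $17,950. 18% of the $19,500 excess over $339,400 is $3,510; credit = $17,950 − $3,510 = $14,440.
Caregiver Credit: $358,900 meets or exceeds the $300,800 cutoff, so the credit is $0.
Earned Income Credit: $358,900 is at or below the $364,600 threshold, so the full $6,620 applies.
Dependent Care Credit: income exceeds $258,800 by $100,100, which is 51 full-or-partial $2,000 increments; reduction = 51 × $72 = $3,672, leaving $1,277.
Total: $14,440 + $0 + $6,620 + $1,277 = $22,337.

$22,337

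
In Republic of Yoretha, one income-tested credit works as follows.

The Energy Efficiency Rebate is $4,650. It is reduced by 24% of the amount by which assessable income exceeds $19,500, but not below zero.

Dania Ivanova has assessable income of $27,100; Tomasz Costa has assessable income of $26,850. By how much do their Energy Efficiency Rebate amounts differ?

$60

Dania ($27,100): Energy Efficiency Rebate: 24% of the $7,600 excess over $19,500 is $1,824; credit = $4,650 − $1,824 = $2,826.
Tomasz ($26,850): Energy Efficiency Rebate: 24% of the $7,350 excess over $19,500 is $1,764; credit = $4,650 − $1,764 = $2,886.
Difference: |$2,826 − $2,886| = $60.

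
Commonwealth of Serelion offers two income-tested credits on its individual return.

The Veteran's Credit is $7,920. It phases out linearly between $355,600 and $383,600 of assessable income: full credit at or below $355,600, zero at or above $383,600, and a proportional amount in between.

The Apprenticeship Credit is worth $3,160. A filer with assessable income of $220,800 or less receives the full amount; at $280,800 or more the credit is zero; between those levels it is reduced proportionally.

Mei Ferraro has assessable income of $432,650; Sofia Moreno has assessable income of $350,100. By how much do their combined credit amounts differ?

Mei ($432,650): Veteran's Credit: $432,650 is at or above $383,600, so the credit is $0. Apprenticeship Credit: $432,650 is at or above $280,800, so the credit is $0. total $0 + $0 = $0
Sofia ($350,100): Veteran's Credit: $350,100 is at or below the $355,600 threshold, so the full $7,920 applies. Apprenticeship Credit: $350,100 is at or above $280,800, so the credit is $0. total $7,920 + $0 = $7,920
Difference: |$0 − $7,920| = $7,920.

$7,920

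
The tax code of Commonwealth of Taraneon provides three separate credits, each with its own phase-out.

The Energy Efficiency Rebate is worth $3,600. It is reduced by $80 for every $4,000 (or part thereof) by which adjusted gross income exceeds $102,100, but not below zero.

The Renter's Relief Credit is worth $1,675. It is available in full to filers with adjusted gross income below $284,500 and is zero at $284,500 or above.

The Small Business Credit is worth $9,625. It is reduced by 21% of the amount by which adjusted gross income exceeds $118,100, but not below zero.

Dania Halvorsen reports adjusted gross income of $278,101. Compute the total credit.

$1,675

Energy Efficiency Rebate: income exceeds $102,100 by $176,001 → 45 increments × $80 = $3,600 ≥ base, so the credit is $0.
Renter's Relief Credit: $278,101 is below the $284,500 cutoff, so the full $1,675 applies.
Small Business Credit: 21% of the $160,001 excess over $118,100 is $33,600.21 ≥ base, so the credit is $0.
Total: $0 + $1,675 + $0 = $1,675.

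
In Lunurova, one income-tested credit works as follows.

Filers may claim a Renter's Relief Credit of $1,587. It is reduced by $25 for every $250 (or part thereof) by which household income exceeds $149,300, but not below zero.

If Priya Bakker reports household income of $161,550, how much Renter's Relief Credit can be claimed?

Renter's Relief Credit: income exceeds $149,300 by $12,250, which is 49 full-or-partial $250 increments; reduction = 49 × $25 = $1,225, leaving $362.

$362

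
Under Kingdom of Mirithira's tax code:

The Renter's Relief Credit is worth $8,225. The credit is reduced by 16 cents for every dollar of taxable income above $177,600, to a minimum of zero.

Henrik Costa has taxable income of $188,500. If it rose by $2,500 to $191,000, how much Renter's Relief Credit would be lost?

$400

At $188,500 — 16% of the $10,900 excess over $177,600 is $1,744; credit = $8,225 − $1,744 = $6,481.
At $191,000 — 16% of the $13,400 excess over $177,600 is $2,144; credit = $8,225 − $2,144 = $6,081.
Lost: $6,481 − $6,081 = $400.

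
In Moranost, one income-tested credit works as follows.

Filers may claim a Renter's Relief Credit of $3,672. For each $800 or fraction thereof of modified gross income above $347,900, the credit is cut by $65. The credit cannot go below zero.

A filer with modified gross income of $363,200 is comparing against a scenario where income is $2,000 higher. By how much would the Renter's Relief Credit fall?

$130

At $363,200 — income exceeds $347,900 by $15,300, which is 20 full-or-partial $800 increments; reduction = 20 × $65 = $1,300, leaving $2,372.
At $365,200 — income exceeds $347,900 by $17,300, which is 22 full-or-partial $800 increments; reduction = 22 × $65 = $1,430, leaving $2,242.
Lost: $2,372 − $2,242 = $130.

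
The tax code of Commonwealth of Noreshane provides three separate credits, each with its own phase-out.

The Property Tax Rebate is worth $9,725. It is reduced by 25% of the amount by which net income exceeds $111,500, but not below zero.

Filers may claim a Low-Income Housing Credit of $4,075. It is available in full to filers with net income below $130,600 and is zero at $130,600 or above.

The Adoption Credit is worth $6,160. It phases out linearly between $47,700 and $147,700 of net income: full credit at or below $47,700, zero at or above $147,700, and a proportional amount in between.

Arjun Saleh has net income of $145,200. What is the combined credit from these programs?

Property Tax Rebate: 25% of the $33,700 excess over $111,500 is $8,425; credit = $9,725 − $8,425 = $1,300.
Low-Income Housing Credit: $145,200 meets or exceeds the $130,600 cutoff, so the credit is $0.
Adoption Credit: $145,200 is $97,500 into a $100,000 phase-out range, leaving 2,500/100,000 of the credit: $6,160 × 2,500/100,000 = $154.
Total: $1,300 + $0 + $154 = $1,454.

$1,454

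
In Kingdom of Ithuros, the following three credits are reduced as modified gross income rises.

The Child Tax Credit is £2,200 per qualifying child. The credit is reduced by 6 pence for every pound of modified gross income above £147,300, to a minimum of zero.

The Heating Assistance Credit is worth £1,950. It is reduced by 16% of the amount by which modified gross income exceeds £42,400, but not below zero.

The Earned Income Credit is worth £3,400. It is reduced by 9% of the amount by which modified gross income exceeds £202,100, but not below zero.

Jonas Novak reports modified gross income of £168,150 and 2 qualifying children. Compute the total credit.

Child Tax Credit: base = 2 × £2,200 = £4,400. 6% of the £20,850 excess over £147,300 is £1,251; credit = £4,400 − £1,251 = £3,149.
Heating Assistance Credit: 16% of the £125,750 excess over £42,400 is £20,120 ≥ base, so the credit is £0.
Earned Income Credit: £168,150 is at or below the £202,100 threshold, so the full £3,400 applies.
Total: £3,149 + £0 + £3,400 = £6,549.

£6,549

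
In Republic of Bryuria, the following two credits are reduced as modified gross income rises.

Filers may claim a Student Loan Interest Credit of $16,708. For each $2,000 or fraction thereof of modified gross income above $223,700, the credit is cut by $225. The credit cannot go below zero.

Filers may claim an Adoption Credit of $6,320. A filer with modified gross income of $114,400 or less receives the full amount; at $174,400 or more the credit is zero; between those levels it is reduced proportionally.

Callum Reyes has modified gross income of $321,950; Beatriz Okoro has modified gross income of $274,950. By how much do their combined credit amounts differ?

Callum ($321,950): Student Loan Interest Credit: income exceeds $223,700 by $98,250, which is 50 full-or-partial $2,000 increments; reduction = 50 × $225 = $11,250, leaving $5,458. Adoption Credit: $321,950 is at or above $174,400, so the credit is $0. total $5,458 + $0 = $5,458
Beatriz ($274,950): Student Loan Interest Credit: income exceeds $223,700 by $51,250, which is 26 full-or-partial $2,000 increments; reduction = 26 × $225 = $5,850, leaving $10,858. Adoption Credit: $274,950 is at or above $174,400, so the credit is $0. total $10,858 + $0 = $10,858
Difference: |$5,458 − $10,858| = $5,400.

$5,400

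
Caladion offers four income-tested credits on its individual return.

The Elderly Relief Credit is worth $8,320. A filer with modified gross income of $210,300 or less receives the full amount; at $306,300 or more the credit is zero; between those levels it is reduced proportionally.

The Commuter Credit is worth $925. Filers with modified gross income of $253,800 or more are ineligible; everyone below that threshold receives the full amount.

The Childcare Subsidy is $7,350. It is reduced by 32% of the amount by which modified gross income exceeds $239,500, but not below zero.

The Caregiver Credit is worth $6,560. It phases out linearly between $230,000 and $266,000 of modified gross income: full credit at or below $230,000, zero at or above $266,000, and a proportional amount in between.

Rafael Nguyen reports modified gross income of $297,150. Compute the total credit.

Elderly Relief Credit: $297,150 is $86,850 into a $96,000 phase-out range, leaving 9,150/96,000 of the credit: $8,320 × 9,150/96,000 = $793.
Commuter Credit: $297,150 meets or exceeds the $253,800 cutoff, so the credit is $0.
Childcare Subsidy: 32% of the $57,650 excess over $239,500 is $18,448 ≥ base, so the credit is $0.
Caregiver Credit: $297,150 is at or above $266,000, so the credit is $0.
Total: $793 + $0 + $0 + $0 = $793.

$793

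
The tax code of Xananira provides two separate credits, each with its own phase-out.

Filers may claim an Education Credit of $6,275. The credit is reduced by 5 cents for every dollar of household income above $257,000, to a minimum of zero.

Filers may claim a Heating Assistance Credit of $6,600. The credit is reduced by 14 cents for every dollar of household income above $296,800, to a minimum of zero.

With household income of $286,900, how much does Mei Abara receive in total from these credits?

Education Credit: 5% of the $29,900 excess over $257,000 is $1,495; credit = $6,275 − $1,495 = $4,780.
Heating Assistance Credit: $286,900 is at or below the $296,800 threshold, so the full $6,600 applies.
Total: $4,780 + $6,600 = $11,380.

$11,380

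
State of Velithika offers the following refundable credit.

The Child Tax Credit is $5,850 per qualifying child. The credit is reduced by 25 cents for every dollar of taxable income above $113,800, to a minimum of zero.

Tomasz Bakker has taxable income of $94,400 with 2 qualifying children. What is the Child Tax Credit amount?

$11,700

Child Tax Credit: base = 2 × $5,850 = $11,700. $94,400 is at or below the $113,800 threshold, so the full $11,700 applies.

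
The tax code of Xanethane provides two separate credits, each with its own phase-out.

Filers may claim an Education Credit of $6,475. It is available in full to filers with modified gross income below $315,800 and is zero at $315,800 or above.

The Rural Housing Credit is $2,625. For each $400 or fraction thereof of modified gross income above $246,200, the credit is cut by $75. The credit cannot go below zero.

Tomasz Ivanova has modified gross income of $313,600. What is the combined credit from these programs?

Education Credit: $313,600 is below the $315,800 cutoff, so the full $6,475 applies.
Rural Housing Credit: income exceeds $246,200 by $67,400 → 169 increments × $75 = $12,675 ≥ base, so the credit is $0.
Total: $6,475 + $0 = $6,475.

$6,475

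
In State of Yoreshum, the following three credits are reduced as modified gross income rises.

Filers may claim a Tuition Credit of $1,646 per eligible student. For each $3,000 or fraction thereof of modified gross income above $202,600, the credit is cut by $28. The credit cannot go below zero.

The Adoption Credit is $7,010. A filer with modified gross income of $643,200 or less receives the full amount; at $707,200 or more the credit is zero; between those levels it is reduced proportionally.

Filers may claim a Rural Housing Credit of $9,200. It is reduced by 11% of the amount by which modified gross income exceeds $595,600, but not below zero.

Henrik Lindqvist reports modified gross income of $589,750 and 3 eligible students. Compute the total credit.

Tuition Credit: base = 3 × $1,646 = $4,938. income exceeds $202,600 by $387,150, which is 130 full-or-partial $3,000 increments; reduction = 130 × $28 = $3,640, leaving $1,298.
Adoption Credit: $589,750 is at or below the $643,200 threshold, so the full $7,010 applies.
Rural Housing Credit: $589,750 is at or below the $595,600 threshold, so the full $9,200 applies.
Total: $1,298 + $7,010 + $9,200 = $17,508.

$17,508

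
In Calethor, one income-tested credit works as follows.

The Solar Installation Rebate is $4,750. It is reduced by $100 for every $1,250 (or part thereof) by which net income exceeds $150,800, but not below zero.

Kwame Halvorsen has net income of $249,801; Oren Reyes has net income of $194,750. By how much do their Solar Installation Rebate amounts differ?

$1,150

Kwame ($249,801): Solar Installation Rebate: income exceeds $150,800 by $99,001 → 80 increments × $100 = $8,000 ≥ base, so the credit is $0.
Oren ($194,750): Solar Installation Rebate: income exceeds $150,800 by $43,950, which is 36 full-or-partial $1,250 increments; reduction = 36 × $100 = $3,600, leaving $1,150.
Difference: |$0 − $1,150| = $1,150.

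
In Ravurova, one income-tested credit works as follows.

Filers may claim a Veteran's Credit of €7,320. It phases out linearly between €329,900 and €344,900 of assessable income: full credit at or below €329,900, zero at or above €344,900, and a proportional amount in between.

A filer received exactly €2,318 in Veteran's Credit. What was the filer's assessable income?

€2,318 is 2,318/7,320 of the full €7,320, so 5,002/7,320 of the €15,000 range has been used: income = €329,900 + €15,000 × 5,002/7,320 = €340,150.

€340,150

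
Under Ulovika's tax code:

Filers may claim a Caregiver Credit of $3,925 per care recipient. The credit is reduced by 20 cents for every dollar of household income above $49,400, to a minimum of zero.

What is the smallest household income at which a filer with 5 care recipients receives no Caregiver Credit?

Full credit = 5 × $3,925 = $19,625.
The credit falls by 20% of each dollar above $49,400, so it reaches zero when the excess is $19,625 / 20% = $98,125: income = $49,400 + $98,125 = $147,525.

$147,525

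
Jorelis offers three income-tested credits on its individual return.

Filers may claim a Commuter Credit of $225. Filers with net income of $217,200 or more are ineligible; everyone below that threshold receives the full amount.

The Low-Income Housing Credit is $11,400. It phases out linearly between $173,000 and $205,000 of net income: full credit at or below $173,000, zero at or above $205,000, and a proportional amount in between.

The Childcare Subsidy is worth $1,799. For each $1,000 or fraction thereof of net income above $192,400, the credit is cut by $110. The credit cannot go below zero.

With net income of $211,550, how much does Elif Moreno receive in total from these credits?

Commuter Credit: $211,550 is below the $217,200 cutoff, so the full $225 applies.
Low-Income Housing Credit: $211,550 is at or above $205,000, so the credit is $0.
Childcare Subsidy: income exceeds $192,400 by $19,150 → 20 increments × $110 = $2,200 ≥ base, so the credit is $0.
Total: $225 + $0 + $0 = $225.

$225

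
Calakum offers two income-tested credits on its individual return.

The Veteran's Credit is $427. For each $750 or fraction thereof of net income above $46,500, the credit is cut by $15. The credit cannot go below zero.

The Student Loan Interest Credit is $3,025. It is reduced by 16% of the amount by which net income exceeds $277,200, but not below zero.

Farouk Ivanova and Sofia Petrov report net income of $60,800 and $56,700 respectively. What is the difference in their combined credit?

Farouk ($60,800): Veteran's Credit: income exceeds $46,500 by $14,300, which is 20 full-or-partial $750 increments; reduction = 20 × $15 = $300, leaving $127. Student Loan Interest Credit: $60,800 is at or below the $277,200 threshold, so the full $3,025 applies. total $127 + $3,025 = $3,152
Sofia ($56,700): Veteran's Credit: income exceeds $46,500 by $10,200, which is 14 full-or-partial $750 increments; reduction = 14 × $15 = $210, leaving $217. Student Loan Interest Credit: $56,700 is at or below the $277,200 threshold, so the full $3,025 applies. total $217 + $3,025 = $3,242
Difference: |$3,152 − $3,242| = $90.

$90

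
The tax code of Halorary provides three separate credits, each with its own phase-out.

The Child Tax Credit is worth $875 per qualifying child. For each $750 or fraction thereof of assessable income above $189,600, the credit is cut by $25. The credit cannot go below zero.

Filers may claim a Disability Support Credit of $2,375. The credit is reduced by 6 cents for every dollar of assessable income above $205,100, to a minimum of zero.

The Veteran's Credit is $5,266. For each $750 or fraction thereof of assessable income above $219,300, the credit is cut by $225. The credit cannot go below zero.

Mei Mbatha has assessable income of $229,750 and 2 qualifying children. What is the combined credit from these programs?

$3,412

Child Tax Credit: base = 2 × $875 = $1,750. income exceeds $189,600 by $40,150, which is 54 full-or-partial $750 increments; reduction = 54 × $25 = $1,350, leaving $400.
Disability Support Credit: 6% of the $24,650 excess over $205,100 is $1,479; credit = $2,375 − $1,479 = $896.
Veteran's Credit: income exceeds $219,300 by $10,450, which is 14 full-or-partial $750 increments; reduction = 14 × $225 = $3,150, leaving $2,116.
Total: $400 + $896 + $2,116 = $3,412.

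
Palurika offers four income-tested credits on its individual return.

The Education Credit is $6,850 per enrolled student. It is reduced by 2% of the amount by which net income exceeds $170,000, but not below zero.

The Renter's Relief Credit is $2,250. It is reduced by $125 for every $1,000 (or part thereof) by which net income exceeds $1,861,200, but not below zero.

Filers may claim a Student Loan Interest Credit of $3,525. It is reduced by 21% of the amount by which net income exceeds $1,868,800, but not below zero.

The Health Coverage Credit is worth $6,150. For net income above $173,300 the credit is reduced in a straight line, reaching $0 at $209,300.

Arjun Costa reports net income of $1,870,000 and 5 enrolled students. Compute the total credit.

Education Credit: base = 5 × $6,850 = $34,250. 2% of the $1,700,000 excess over $170,000 is $34,000; credit = $34,250 − $34,000 = $250.
Renter's Relief Credit: income exceeds $1,861,200 by $8,800, which is 9 full-or-partial $1,000 increments; reduction = 9 × $125 = $1,125, leaving $1,125.
Student Loan Interest Credit: 21% of the $1,200 excess over $1,868,800 is $252; credit = $3,525 − $252 = $3,273.
Health Coverage Credit: $1,870,000 is at or above $209,300, so the credit is $0.
Total: $250 + $1,125 + $3,273 + $0 = $4,648.

$4,648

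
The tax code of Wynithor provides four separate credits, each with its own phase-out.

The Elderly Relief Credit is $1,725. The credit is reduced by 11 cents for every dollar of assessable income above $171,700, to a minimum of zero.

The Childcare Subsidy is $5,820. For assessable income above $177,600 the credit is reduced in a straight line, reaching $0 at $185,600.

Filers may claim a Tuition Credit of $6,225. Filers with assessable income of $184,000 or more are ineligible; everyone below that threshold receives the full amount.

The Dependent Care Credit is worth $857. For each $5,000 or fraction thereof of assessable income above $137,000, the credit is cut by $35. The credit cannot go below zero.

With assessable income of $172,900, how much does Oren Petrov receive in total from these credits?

Elderly Relief Credit: 11% of the $1,200 excess over $171,700 is $132; credit = $1,725 − $132 = $1,593.
Childcare Subsidy: $172,900 is at or below the $177,600 threshold, so the full $5,820 applies.
Tuition Credit: $172,900 is below the $184,000 cutoff, so the full $6,225 applies.
Dependent Care Credit: income exceeds $137,000 by $35,900, which is 8 full-or-partial $5,000 increments; reduction = 8 × $35 = $280, leaving $577.
Total: $1,593 + $5,820 + $6,225 + $577 = $14,215.

$14,215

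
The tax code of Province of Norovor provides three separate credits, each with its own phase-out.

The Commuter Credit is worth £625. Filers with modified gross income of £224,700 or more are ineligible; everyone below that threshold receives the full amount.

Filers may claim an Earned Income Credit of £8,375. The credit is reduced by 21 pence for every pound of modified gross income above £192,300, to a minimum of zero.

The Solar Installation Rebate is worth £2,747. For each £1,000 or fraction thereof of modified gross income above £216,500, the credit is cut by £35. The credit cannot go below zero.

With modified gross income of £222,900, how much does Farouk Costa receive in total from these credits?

£5,076

Commuter Credit: £222,900 is below the £224,700 cutoff, so the full £625 applies.
Earned Income Credit: 21% of the £30,600 excess over £192,300 is £6,426; credit = £8,375 − £6,426 = £1,949.
Solar Installation Rebate: income exceeds £216,500 by £6,400, which is 7 full-or-partial £1,000 increments; reduction = 7 × £35 = £245, leaving £2,502.
Total: £625 + £1,949 + £2,502 = £5,076.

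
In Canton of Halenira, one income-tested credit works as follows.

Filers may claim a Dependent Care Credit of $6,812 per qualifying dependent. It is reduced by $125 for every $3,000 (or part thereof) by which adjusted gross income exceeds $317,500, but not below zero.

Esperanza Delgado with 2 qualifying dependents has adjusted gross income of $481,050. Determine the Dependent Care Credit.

Dependent Care Credit: base = 2 × $6,812 = $13,624. income exceeds $317,500 by $163,550, which is 55 full-or-partial $3,000 increments; reduction = 55 × $125 = $6,875, leaving $6,749.

$6,749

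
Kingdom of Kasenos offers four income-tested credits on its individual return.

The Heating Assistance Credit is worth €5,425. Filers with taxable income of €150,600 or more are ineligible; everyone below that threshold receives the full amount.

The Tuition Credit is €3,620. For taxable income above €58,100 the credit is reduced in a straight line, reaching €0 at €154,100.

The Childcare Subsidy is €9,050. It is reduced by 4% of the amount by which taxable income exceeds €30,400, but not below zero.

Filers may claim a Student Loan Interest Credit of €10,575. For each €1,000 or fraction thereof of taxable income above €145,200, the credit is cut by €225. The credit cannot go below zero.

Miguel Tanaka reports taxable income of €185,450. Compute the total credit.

€4,198

Heating Assistance Credit: €185,450 meets or exceeds the €150,600 cutoff, so the credit is €0.
Tuition Credit: €185,450 is at or above €154,100, so the credit is €0.
Childcare Subsidy: 4% of the €155,050 excess over €30,400 is €6,202; credit = €9,050 − €6,202 = €2,848.
Student Loan Interest Credit: income exceeds €145,200 by €40,250, which is 41 full-or-partial €1,000 increments; reduction = 41 × €225 = €9,225, leaving €1,350.
Total: €0 + €0 + €2,848 + €1,350 = €4,198.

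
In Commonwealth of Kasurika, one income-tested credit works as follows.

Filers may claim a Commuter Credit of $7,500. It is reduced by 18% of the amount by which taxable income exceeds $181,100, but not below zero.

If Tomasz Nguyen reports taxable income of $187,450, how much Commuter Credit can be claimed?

Commuter Credit: 18% of the $6,350 excess over $181,100 is $1,143; credit = $7,500 − $1,143 = $6,357.

$6,357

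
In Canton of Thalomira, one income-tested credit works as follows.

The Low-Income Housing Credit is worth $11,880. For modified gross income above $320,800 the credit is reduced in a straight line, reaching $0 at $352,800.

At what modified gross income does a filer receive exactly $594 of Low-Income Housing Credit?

$351,200

$594 is 594/11,880 of the full $11,880, so 11,286/11,880 of the $32,000 range has been used: income = $320,800 + $32,000 × 11,286/11,880 = $351,200.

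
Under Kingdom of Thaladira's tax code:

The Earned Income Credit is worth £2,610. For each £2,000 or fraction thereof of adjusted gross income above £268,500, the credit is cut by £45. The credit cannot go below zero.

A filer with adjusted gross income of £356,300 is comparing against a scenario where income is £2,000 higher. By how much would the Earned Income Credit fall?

£45

At £356,300 — income exceeds £268,500 by £87,800, which is 44 full-or-partial £2,000 increments; reduction = 44 × £45 = £1,980, leaving £630.
At £358,300 — income exceeds £268,500 by £89,800, which is 45 full-or-partial £2,000 increments; reduction = 45 × £45 = £2,025, leaving £585.
Lost: £630 − £585 = £45.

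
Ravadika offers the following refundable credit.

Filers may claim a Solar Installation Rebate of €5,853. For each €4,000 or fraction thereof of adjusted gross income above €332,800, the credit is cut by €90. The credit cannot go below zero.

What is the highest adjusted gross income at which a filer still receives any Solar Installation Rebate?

After 65 increments the reduction is 65 × €90 = €5,850, leaving €3; one more increment wipes it out. Increment 65 ends at excess 65 × €4,000 = €260,000, so the highest qualifying income is €332,800 + €260,000 = €592,800.

€592,800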